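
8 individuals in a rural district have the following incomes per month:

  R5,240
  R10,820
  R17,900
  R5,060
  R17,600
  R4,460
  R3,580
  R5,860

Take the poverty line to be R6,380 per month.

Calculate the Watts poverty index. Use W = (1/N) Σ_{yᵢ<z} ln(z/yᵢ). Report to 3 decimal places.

Incomes under z: R3,580, R4,460, R5,060, R5,240, R5,860 (q = 5 of N = 8).
ln(z/y) terms: ln(6380/3580) = 0.5778; ln(6380/4460) = 0.3580; ln(6380/5060) = 0.2318; ln(6380/5240) = 0.1968; ln(6380/5860) = 0.0850.
W = 1.449491 / 8 = 0.181.

0.181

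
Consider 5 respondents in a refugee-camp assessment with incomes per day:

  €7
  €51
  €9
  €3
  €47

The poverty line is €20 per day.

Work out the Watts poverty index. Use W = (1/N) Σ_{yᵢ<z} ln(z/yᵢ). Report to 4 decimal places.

Incomes under z: €3, €7, €9 (q = 3 of N = 5).
ln(z/y) terms: ln(20/3) = 1.8971; ln(20/7) = 1.0498; ln(20/9) = 0.7985.
W = 3.745450 / 5 = 0.7491.

0.7491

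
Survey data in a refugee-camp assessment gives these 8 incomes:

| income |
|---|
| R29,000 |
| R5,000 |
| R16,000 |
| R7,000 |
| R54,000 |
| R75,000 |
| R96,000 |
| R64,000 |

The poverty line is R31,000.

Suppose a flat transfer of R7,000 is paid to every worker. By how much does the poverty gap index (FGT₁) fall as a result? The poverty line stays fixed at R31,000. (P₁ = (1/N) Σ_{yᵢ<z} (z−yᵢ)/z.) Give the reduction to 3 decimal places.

Before: below the line — R5,000, R7,000, R16,000, R29,000; poverty gap index (FGT₁) = 0.27016.
After the R7,000 transfer: below the line — R12,000, R14,000, R23,000; poverty gap index (FGT₁) = 0.17742.
Reduction = 0.27016 − 0.17742 = 0.093.

0.093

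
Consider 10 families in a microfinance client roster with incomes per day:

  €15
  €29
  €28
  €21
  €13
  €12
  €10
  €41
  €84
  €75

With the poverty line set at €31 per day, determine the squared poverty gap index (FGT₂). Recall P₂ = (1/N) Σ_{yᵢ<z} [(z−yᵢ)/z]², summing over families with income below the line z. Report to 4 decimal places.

0.1556

Below z: €10, €12, €13, €15, €21, €28, €29 (q = 7 of N = 10).
Relative gaps: (31−10)/31 = 0.6774; (31−12)/31 = 0.6129; (31−13)/31 = 0.5806; (31−15)/31 = 0.5161; (31−21)/31 = 0.3226; (31−28)/31 = 0.0968; (31−29)/31 = 0.0645.
Squared: 0.4589; 0.3757; 0.3371; 0.2664; 0.1041; 0.0094; 0.0042.
Sum = 1.555671; P₂ = 1.555671 / 10 = 0.1556.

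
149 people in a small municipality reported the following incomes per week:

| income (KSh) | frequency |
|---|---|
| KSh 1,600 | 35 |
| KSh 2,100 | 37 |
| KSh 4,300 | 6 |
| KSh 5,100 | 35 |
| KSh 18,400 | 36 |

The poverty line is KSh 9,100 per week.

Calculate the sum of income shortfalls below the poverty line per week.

KSh 690,300

Below z: 35×KSh 1,600, 37×KSh 2,100, 6×KSh 4,300, 35×KSh 5,100 (q = 113 of N = 149).
Individual gaps: 35×(9100−1600) = 262500; 37×(9100−2100) = 259000; 6×(9100−4300) = 28800; 35×(9100−5100) = 140000.
Aggregate gap = KSh 690,300.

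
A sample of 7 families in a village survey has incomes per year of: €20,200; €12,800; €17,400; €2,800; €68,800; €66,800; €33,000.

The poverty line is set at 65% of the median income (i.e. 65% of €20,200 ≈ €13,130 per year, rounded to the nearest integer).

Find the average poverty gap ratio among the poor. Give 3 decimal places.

0.406

Below z: €2,800, €12,800 (q = 2 of N = 7).
Relative gaps: 0.7867, 0.0251; sum = 0.811881.
I averages over the q = 2 poor units only: 0.811881 / 2 = 0.406.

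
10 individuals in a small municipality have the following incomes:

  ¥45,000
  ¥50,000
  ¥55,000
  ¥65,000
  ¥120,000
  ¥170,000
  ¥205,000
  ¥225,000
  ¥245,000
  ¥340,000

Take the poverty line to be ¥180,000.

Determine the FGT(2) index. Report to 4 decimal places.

0.2089

Incomes under z: ¥45,000, ¥50,000, ¥55,000, ¥65,000, ¥120,000, ¥170,000 (q = 6 of N = 10).
Gap ratios (z−y)/z: (180000−45000)/180000 = 0.7500; (180000−50000)/180000 = 0.7222; (180000−55000)/180000 = 0.6944; (180000−65000)/180000 = 0.6389; (180000−120000)/180000 = 0.3333; (180000−170000)/180000 = 0.0556.
Squared: 0.5625; 0.5216; 0.4823; 0.4082; 0.1111; 0.0031.
Sum = 2.088735; P₂ = 2.088735 / 10 = 0.2089.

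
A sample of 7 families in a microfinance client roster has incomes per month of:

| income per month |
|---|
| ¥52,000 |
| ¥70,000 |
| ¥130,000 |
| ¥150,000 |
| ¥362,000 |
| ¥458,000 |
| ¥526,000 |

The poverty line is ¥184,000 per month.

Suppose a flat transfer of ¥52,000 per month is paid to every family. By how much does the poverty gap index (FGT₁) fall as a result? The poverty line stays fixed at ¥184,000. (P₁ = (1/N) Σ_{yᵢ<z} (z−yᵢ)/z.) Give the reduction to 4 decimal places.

0.1475

Before: below the line — ¥52,000, ¥70,000, ¥130,000, ¥150,000; poverty gap index (FGT₁) = 0.259317.
After the ¥52,000 transfer: below the line — ¥104,000, ¥122,000, ¥182,000; poverty gap index (FGT₁) = 0.111801.
Reduction = 0.259317 − 0.111801 = 0.1475.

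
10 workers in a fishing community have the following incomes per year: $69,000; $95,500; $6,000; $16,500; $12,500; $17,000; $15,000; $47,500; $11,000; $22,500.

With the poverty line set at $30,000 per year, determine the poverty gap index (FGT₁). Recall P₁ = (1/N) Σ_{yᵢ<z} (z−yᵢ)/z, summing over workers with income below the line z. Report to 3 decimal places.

Incomes under z: $6,000, $11,000, $12,500, $15,000, $16,500, $17,000, $22,500 (q = 7 of N = 10).
Normalized shortfalls: (30000−6000)/30000 = 0.8000; (30000−11000)/30000 = 0.6333; (30000−12500)/30000 = 0.5833; (30000−15000)/30000 = 0.5000; (30000−16500)/30000 = 0.4500; (30000−17000)/30000 = 0.4333; (30000−22500)/30000 = 0.2500.
Σ = 3.650000. Dividing by the full population N = 10 gives P₁ = 0.365.

0.365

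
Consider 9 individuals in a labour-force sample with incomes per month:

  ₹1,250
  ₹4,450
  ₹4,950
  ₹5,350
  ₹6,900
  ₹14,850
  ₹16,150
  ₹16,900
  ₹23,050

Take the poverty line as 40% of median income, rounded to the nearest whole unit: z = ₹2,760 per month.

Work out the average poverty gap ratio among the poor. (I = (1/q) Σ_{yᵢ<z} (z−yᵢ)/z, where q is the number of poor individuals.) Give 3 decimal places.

0.547

Below the line: ₹1,250 (q = 1 of N = 9).
Shortfall ratios (z−y)/z: 0.5471; sum = 0.547101.
The income-gap ratio divides by q (the poor only): 0.547101 / 1 = 0.547.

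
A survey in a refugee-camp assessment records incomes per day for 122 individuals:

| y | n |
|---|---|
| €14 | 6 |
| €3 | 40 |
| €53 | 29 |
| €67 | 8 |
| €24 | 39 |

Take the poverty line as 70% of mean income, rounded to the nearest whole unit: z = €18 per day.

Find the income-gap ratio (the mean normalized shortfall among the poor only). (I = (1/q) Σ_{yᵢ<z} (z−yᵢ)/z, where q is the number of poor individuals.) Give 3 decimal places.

Below the line: 40×€3, 6×€14 (q = 46 of N = 122).
Relative gaps: 0.8333 (×40), 0.2222 (×6); sum = 34.666667.
The income-gap ratio divides by q (the poor only): 34.666667 / 46 = 0.754.

0.754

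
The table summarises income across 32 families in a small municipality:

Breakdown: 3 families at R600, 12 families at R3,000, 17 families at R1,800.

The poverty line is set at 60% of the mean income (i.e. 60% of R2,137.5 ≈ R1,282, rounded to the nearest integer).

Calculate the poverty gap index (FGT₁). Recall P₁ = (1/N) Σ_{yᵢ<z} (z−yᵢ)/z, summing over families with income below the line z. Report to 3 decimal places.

Below z: 3×R600 (q = 3 of N = 32).
Gap ratios (z−y)/z: (1282−600)/1282 = 0.5320 (×3).
Σ = 1.595944. Dividing by the full population N = 32 gives P₁ = 0.050.

0.050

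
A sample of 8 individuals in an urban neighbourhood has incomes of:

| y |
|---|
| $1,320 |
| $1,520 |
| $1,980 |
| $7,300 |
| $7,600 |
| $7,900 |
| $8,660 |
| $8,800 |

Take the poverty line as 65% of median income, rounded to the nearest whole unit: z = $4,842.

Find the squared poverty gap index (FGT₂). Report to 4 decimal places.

0.1686

Poor units: $1,320, $1,520, $1,980 (q = 3 of N = 8).
Normalized shortfalls: (4842−1320)/4842 = 0.7274; (4842−1520)/4842 = 0.6861; (4842−1980)/4842 = 0.5911.
Squared: 0.5291; 0.4707; 0.3494.
Sum = 1.349169; P₂ = 1.349169 / 8 = 0.1686.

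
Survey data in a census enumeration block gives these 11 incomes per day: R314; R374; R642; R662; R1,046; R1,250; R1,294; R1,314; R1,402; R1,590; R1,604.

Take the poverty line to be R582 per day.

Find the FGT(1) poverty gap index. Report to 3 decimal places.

0.074

Incomes under z: R314, R374 (q = 2 of N = 11).
Relative gaps: (582−314)/582 = 0.4605; (582−374)/582 = 0.3574.
Σ = 0.817869. Dividing by the full population N = 11 gives P₁ = 0.074.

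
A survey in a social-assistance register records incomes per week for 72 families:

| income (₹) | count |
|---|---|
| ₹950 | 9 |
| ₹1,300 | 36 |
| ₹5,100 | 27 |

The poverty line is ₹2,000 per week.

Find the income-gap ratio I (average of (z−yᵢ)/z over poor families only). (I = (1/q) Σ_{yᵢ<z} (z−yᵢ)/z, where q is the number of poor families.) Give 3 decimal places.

0.385

Below the line: 9×₹950, 36×₹1,300 (q = 45 of N = 72).
Shortfall ratios (z−y)/z: 0.5250 (×9), 0.3500 (×36); sum = 17.325000.
I averages over the q = 45 poor units only: 17.325000 / 45 = 0.385.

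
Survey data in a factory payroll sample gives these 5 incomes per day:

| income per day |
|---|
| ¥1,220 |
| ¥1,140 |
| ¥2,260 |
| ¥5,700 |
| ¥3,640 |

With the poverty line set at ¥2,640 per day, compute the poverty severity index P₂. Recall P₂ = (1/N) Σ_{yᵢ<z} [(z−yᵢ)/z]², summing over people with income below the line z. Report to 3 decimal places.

0.127

Incomes under z: ¥1,140, ¥1,220, ¥2,260 (q = 3 of N = 5).
Shortfall ratios: (2640−1140)/2640 = 0.5682; (2640−1220)/2640 = 0.5379; (2640−2260)/2640 = 0.1439.
Squared: 0.3228; 0.2893; 0.0207.
Sum = 0.632863; P₂ = 0.632863 / 5 = 0.127.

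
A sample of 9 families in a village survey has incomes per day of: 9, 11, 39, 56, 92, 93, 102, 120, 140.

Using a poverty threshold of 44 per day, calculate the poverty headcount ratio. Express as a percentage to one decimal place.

33.3%

3 of the 9 families have income below 44.
H = 3/9 = 33.3%.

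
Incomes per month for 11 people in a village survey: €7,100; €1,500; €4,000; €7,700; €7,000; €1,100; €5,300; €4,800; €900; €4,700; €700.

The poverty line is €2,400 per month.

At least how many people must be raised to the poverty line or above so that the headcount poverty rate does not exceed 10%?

Currently q = 4 of N = 11 are below the line (H = 0.364).
A headcount ratio of at most 10% allows at most ⌊0.10 × 11⌋ = 1 poor people.
So at least 4 − 1 = 3 must be lifted.

3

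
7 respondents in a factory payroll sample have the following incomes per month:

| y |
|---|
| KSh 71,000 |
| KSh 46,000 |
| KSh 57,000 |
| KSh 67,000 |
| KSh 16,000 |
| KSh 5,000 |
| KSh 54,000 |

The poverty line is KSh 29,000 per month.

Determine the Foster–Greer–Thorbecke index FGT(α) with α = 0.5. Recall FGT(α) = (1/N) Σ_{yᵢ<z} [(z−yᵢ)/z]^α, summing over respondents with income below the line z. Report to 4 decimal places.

Below z: KSh 5,000, KSh 16,000 (q = 2 of N = 7).
Gap ratios (z−y)/z: (29000−5000)/29000 = 0.8276; (29000−16000)/29000 = 0.4483.
Raised to α = 0.5: 0.90972; 0.66953.
Sum = 1.579252; FGT(0.5) = 1.579252 / 7 = 0.2256.

0.2256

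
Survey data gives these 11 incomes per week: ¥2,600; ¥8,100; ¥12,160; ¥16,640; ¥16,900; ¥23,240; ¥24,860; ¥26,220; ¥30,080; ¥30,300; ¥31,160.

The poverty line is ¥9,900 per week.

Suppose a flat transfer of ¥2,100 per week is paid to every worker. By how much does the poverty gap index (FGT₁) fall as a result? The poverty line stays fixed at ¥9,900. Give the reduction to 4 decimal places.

0.0358

Before: below the line — ¥2,600, ¥8,100; poverty gap index (FGT₁) = 0.083563.
After the ¥2,100 transfer: below the line — ¥4,700; poverty gap index (FGT₁) = 0.047750.
Reduction = 0.083563 − 0.047750 = 0.0358.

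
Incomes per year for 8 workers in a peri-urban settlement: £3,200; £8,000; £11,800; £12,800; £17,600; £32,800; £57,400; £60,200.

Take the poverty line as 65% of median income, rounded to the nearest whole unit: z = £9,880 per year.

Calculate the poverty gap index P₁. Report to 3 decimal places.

Incomes under z: £3,200, £8,000 (q = 2 of N = 8).
Gap ratios (z−y)/z: (9880−3200)/9880 = 0.6761; (9880−8000)/9880 = 0.1903.
Sum of shortfalls = 0.866397; P₁ averages over all N: 0.866397 / 8 = 0.108.

0.108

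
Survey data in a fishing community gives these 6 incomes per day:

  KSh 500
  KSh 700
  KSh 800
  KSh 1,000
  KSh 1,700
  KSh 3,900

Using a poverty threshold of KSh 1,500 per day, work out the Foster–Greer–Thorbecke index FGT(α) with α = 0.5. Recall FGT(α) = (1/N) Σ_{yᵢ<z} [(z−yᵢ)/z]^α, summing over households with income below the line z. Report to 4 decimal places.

Below the line: KSh 500, KSh 700, KSh 800, KSh 1,000 (q = 4 of N = 6).
Gap ratios (z−y)/z: (1500−500)/1500 = 0.6667; (1500−700)/1500 = 0.5333; (1500−800)/1500 = 0.4667; (1500−1000)/1500 = 0.3333.
Raised to α = 0.5: 0.81650; 0.73030; 0.68313; 0.57735.
Sum = 2.807274; FGT(0.5) = 2.807274 / 6 = 0.4679.

0.4679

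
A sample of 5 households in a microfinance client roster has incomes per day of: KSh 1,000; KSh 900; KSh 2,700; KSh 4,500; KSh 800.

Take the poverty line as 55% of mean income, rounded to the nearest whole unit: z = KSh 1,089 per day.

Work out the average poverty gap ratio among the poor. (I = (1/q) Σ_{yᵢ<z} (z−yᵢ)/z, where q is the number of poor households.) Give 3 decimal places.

0.174

Incomes under z: KSh 800, KSh 900, KSh 1,000 (q = 3 of N = 5).
Relative gaps: 0.2654, 0.1736, 0.0817; sum = 0.520661.
I averages over the q = 3 poor units only: 0.520661 / 3 = 0.174.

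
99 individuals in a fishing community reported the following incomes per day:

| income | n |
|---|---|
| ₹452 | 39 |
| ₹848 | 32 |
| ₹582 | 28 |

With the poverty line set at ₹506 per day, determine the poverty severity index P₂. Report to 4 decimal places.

0.0045

Below z: 39×₹452 (q = 39 of N = 99).
Shortfall ratios: (506−452)/506 = 0.1067 (×39).
Squared: 0.0114 (×39).
Sum = 0.444172; P₂ = 0.444172 / 99 = 0.0045.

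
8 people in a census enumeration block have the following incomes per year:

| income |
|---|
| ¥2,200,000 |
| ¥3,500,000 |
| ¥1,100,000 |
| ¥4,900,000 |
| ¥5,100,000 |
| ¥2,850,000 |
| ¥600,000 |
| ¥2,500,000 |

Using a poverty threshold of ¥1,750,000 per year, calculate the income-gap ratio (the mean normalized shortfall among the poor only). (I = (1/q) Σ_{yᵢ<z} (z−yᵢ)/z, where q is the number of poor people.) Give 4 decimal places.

Below z: ¥600,000, ¥1,100,000 (q = 2 of N = 8).
Shortfall ratios (z−y)/z: 0.6571, 0.3714; sum = 1.028571.
I averages over the q = 2 poor units only: 1.028571 / 2 = 0.5143.

0.5143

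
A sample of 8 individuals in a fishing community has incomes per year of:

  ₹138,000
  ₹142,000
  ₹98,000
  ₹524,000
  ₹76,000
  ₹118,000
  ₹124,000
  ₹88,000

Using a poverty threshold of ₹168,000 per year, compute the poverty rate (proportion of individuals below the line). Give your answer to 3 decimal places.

7 of the 8 individuals have income below ₹168,000.
H = 7/8 = 0.875.

0.875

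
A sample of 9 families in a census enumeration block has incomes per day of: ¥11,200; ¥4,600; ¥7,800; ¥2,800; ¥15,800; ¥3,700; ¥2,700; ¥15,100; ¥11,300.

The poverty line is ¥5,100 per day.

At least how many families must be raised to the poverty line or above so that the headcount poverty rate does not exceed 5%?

Currently q = 4 of N = 9 are below the line (H = 0.444).
A headcount ratio of at most 5% allows at most ⌊0.05 × 9⌋ = 0 poor families.
So at least 4 − 0 = 4 must be lifted.

4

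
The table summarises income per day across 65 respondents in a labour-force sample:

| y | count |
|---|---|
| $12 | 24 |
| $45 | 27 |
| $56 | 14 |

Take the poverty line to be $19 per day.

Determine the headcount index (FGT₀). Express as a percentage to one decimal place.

36.9%

24 of the 65 respondents have income below $19.
H = 24/65 = 36.9%.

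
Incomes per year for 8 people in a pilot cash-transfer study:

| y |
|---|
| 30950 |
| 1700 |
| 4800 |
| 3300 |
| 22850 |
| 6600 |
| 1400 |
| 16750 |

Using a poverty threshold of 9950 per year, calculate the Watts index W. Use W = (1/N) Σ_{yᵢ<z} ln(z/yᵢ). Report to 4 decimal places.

Below z: 1400, 1700, 3300, 4800, 6600 (q = 5 of N = 8).
Log gaps: ln(9950/1400) = 1.9611; ln(9950/1700) = 1.7669; ln(9950/3300) = 1.1037; ln(9950/4800) = 0.7290; ln(9950/6600) = 0.4105.
W = 5.971154 / 8 = 0.7464.

0.7464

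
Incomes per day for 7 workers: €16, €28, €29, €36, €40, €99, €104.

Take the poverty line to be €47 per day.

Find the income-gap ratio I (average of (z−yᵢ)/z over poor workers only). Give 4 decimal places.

0.3660

Below z: €16, €28, €29, €36, €40 (q = 5 of N = 7).
Shortfall ratios (z−y)/z: 0.6596, 0.4043, 0.3830, 0.2340, 0.1489; sum = 1.829787.
The income-gap ratio divides by q (the poor only): 1.829787 / 5 = 0.3660.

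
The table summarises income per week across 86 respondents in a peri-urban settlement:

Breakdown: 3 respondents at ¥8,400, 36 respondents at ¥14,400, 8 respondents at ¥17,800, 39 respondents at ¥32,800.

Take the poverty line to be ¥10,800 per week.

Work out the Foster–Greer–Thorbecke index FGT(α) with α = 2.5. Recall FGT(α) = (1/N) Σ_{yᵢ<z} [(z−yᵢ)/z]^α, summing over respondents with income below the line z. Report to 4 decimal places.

0.0008

Below z: 3×¥8,400 (q = 3 of N = 86).
Gap ratios (z−y)/z: (10800−8400)/10800 = 0.2222 (×3).
Raised to α = 2.5: 0.02328 (×3).
Sum = 0.069838; FGT(2.5) = 0.069838 / 86 = 0.0008.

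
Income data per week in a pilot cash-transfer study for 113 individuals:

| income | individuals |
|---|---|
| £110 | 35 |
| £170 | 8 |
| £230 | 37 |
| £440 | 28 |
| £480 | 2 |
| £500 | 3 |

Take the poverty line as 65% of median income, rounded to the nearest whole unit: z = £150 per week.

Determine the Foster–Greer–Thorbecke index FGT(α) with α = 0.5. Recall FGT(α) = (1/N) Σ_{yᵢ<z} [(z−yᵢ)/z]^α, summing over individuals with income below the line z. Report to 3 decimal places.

Below z: 35×£110 (q = 35 of N = 113).
Relative gaps: (150−110)/150 = 0.2667 (×35).
Raised to α = 0.5: 0.51640 (×35).
Sum = 18.073922; FGT(0.5) = 18.073922 / 113 = 0.160.

0.160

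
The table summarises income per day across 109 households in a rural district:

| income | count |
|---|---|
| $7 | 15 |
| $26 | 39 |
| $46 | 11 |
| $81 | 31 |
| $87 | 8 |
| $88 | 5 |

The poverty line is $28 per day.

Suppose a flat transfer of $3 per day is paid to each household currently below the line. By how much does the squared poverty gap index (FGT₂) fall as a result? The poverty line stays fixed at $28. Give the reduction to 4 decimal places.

Before: below the line — 15×$7, 39×$26; squared poverty gap index (FGT₂) = 0.079234.
After the $3 transfer: below the line — 15×$10; squared poverty gap index (FGT₂) = 0.056871.
Reduction = 0.079234 − 0.056871 = 0.0224.

0.0224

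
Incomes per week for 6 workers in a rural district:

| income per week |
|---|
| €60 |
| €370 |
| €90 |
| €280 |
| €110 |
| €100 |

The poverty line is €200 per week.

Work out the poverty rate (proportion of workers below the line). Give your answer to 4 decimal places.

0.6667

4 of the 6 workers have income below €200.
H = 4/6 = 0.6667.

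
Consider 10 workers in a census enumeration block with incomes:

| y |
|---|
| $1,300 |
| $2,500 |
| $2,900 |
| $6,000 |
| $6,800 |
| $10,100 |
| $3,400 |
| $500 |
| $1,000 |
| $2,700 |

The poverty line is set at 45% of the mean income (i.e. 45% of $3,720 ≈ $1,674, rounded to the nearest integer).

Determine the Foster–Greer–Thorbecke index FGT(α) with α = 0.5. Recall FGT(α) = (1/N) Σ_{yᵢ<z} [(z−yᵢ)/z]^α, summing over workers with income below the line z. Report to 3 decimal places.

0.194

Below the line: $500, $1,000, $1,300 (q = 3 of N = 10).
Shortfall ratios: (1674−500)/1674 = 0.7013; (1674−1000)/1674 = 0.4026; (1674−1300)/1674 = 0.2234.
Raised to α = 0.5: 0.83745; 0.63453; 0.47267.
Sum = 1.944645; FGT(0.5) = 1.944645 / 10 = 0.194.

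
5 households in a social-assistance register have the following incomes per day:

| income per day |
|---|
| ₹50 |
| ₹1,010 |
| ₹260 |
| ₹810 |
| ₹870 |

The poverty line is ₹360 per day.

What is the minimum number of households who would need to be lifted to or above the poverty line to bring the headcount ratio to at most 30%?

1

2 of the 5 households are poor, so H = 2/5 = 0.400.
A headcount ratio of at most 30% allows at most ⌊0.30 × 5⌋ = 1 poor households.
So at least 2 − 1 = 1 must be lifted.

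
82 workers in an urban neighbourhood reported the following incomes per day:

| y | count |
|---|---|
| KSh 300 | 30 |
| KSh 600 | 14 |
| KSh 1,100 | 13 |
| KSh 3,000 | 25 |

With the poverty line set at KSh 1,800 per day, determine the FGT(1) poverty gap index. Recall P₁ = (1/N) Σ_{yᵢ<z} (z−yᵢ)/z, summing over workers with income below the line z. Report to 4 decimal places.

0.4804

Poor units: 30×KSh 300, 14×KSh 600, 13×KSh 1,100 (q = 57 of N = 82).
Shortfall ratios: (1800−300)/1800 = 0.8333 (×30); (1800−600)/1800 = 0.6667 (×14); (1800−1100)/1800 = 0.3889 (×13).
Sum of shortfalls = 39.388889; P₁ averages over all N: 39.388889 / 82 = 0.4804.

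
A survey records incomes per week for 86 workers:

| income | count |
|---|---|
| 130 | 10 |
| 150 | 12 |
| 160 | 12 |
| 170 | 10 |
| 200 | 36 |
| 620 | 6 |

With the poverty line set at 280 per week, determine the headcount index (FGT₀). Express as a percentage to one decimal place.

80 of the 86 workers have income below 280.
H = 80/86 = 93.0%.

93.0%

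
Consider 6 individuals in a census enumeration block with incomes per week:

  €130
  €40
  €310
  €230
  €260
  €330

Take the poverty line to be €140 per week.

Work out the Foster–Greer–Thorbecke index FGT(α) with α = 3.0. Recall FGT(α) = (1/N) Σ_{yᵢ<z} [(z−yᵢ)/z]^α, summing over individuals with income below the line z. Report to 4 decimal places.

0.0608

Incomes under z: €40, €130 (q = 2 of N = 6).
Normalized shortfalls: (140−40)/140 = 0.7143; (140−130)/140 = 0.0714.
Raised to α = 3.0: 0.36443; 0.00036.
Sum = 0.364796; FGT(3.0) = 0.364796 / 6 = 0.0608.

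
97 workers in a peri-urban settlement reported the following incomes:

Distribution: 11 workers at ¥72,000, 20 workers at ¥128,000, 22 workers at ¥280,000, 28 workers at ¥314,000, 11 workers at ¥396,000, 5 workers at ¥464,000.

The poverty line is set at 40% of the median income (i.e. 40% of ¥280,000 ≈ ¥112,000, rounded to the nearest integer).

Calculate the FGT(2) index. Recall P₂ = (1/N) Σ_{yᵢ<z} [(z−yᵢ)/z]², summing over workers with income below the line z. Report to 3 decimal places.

Below the line: 11×¥72,000 (q = 11 of N = 97).
Shortfall ratios: (112000−72000)/112000 = 0.3571 (×11).
Squared: 0.1276 (×11).
Sum = 1.403061; P₂ = 1.403061 / 97 = 0.014.

0.014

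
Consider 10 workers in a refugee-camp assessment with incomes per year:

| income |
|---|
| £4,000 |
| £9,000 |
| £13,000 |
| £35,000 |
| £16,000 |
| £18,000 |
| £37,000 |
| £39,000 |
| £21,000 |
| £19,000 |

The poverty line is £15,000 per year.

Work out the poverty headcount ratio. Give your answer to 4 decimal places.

0.3000

3 of the 10 workers have income below £15,000.
H = 3/10 = 0.3000.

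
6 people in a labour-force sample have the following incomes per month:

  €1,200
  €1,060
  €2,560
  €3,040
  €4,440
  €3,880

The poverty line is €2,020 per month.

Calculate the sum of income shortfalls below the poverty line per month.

Below z: €1,060, €1,200 (q = 2 of N = 6).
Individual gaps: 2020−1060 = 960; 2020−1200 = 820.
Aggregate gap = €1,780.

€1,780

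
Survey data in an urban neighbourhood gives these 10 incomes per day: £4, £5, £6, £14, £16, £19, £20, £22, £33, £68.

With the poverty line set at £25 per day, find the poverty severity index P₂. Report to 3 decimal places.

0.236

Incomes under z: £4, £5, £6, £14, £16, £19, £20, £22 (q = 8 of N = 10).
Relative gaps: (25−4)/25 = 0.8400; (25−5)/25 = 0.8000; (25−6)/25 = 0.7600; (25−14)/25 = 0.4400; (25−16)/25 = 0.3600; (25−19)/25 = 0.2400; (25−20)/25 = 0.2000; (25−22)/25 = 0.1200.
Squared: 0.7056; 0.6400; 0.5776; 0.1936; 0.1296; 0.0576; 0.0400; 0.0144.
Sum = 2.358400; P₂ = 2.358400 / 10 = 0.236.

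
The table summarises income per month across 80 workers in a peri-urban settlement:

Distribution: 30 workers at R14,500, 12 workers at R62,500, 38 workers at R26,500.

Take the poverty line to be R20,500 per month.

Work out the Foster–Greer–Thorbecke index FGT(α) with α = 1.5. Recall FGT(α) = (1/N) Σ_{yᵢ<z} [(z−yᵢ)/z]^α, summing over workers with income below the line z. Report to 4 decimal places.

Below z: 30×R14,500 (q = 30 of N = 80).
Shortfall ratios: (20500−14500)/20500 = 0.2927 (×30).
Raised to α = 1.5: 0.15834 (×30).
Sum = 4.750260; FGT(1.5) = 4.750260 / 80 = 0.0594.

0.0594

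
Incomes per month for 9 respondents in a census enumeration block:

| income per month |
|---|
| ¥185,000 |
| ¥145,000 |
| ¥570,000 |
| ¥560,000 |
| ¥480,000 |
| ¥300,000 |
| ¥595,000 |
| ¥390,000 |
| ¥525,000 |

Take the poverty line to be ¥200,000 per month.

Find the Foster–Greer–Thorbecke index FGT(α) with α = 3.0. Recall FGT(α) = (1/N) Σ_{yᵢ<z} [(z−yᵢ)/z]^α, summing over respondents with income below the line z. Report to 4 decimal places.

0.0024

Below z: ¥145,000, ¥185,000 (q = 2 of N = 9).
Normalized shortfalls: (200000−145000)/200000 = 0.2750; (200000−185000)/200000 = 0.0750.
Raised to α = 3.0: 0.02080; 0.00042.
Sum = 0.021219; FGT(3.0) = 0.021219 / 9 = 0.0024.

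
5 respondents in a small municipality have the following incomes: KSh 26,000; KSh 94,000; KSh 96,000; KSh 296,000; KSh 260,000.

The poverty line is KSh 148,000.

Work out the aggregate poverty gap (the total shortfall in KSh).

Poor units: KSh 26,000, KSh 94,000, KSh 96,000 (q = 3 of N = 5).
Individual gaps: 148000−26000 = 122000; 148000−94000 = 54000; 148000−96000 = 52000.
Aggregate gap = KSh 228,000.

KSh 228,000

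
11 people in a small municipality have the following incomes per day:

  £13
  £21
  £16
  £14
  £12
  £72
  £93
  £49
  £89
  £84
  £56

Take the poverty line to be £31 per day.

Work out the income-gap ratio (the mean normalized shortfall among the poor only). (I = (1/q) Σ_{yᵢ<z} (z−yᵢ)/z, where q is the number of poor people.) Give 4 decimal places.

Poor units: £12, £13, £14, £16, £21 (q = 5 of N = 11).
Shortfall ratios (z−y)/z: 0.6129, 0.5806, 0.5484, 0.4839, 0.3226; sum = 2.548387.
The income-gap ratio divides by q (the poor only): 2.548387 / 5 = 0.5097.

0.5097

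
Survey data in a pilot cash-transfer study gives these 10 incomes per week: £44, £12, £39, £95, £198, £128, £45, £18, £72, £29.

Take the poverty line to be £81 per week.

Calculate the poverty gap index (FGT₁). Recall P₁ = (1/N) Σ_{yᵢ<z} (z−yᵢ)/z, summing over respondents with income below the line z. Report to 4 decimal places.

0.3802

Below the line: £12, £18, £29, £39, £44, £45, £72 (q = 7 of N = 10).
Normalized shortfalls: (81−12)/81 = 0.8519; (81−18)/81 = 0.7778; (81−29)/81 = 0.6420; (81−39)/81 = 0.5185; (81−44)/81 = 0.4568; (81−45)/81 = 0.4444; (81−72)/81 = 0.1111.
Sum of shortfalls = 3.802469; P₁ averages over all N: 3.802469 / 10 = 0.3802.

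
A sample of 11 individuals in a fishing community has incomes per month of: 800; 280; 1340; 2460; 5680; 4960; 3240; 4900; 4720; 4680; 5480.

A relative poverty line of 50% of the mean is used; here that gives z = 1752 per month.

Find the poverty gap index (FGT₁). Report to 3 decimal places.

0.147

Poor units: 280, 800, 1340 (q = 3 of N = 11).
Gap ratios (z−y)/z: (1752−280)/1752 = 0.8402; (1752−800)/1752 = 0.5434; (1752−1340)/1752 = 0.2352.
Sum of shortfalls = 1.618721; P₁ averages over all N: 1.618721 / 11 = 0.147.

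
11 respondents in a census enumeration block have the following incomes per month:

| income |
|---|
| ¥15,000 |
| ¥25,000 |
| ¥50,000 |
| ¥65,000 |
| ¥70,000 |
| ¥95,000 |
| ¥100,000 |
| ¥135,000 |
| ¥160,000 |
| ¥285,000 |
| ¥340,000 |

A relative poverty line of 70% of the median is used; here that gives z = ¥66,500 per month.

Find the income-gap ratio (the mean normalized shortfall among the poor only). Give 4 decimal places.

Poor units: ¥15,000, ¥25,000, ¥50,000, ¥65,000 (q = 4 of N = 11).
Relative gaps: 0.7744, 0.6241, 0.2481, 0.0226; sum = 1.669173.
I averages over the q = 4 poor units only: 1.669173 / 4 = 0.4173.

0.4173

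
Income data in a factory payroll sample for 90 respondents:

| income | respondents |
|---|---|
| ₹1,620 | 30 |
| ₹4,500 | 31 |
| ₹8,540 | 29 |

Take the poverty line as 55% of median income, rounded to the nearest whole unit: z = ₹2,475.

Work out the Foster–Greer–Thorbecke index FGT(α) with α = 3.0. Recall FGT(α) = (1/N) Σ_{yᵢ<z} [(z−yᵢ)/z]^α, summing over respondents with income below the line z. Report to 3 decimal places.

0.014

Incomes under z: 30×₹1,620 (q = 30 of N = 90).
Shortfall ratios: (2475−1620)/2475 = 0.3455 (×30).
Raised to α = 3.0: 0.04123 (×30).
Sum = 1.236784; FGT(3.0) = 1.236784 / 90 = 0.014.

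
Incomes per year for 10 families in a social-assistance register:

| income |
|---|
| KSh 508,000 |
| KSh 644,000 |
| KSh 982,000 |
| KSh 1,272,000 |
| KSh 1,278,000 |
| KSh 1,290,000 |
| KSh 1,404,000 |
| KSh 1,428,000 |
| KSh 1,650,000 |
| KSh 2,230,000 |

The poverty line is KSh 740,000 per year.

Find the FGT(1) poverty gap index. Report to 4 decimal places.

0.0443

Poor units: KSh 508,000, KSh 644,000 (q = 2 of N = 10).
Relative gaps: (740000−508000)/740000 = 0.3135; (740000−644000)/740000 = 0.1297.
Sum of shortfalls = 0.443243; P₁ averages over all N: 0.443243 / 10 = 0.0443.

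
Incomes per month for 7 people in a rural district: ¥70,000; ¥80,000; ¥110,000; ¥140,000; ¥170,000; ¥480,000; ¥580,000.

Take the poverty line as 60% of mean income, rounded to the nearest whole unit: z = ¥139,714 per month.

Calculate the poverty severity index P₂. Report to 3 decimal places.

0.068

Poor units: ¥70,000, ¥80,000, ¥110,000 (q = 3 of N = 7).
Gap ratios (z−y)/z: (139714−70000)/139714 = 0.4990; (139714−80000)/139714 = 0.4274; (139714−110000)/139714 = 0.2127.
Squared: 0.2490; 0.1827; 0.0452.
Sum = 0.476881; P₂ = 0.476881 / 7 = 0.068.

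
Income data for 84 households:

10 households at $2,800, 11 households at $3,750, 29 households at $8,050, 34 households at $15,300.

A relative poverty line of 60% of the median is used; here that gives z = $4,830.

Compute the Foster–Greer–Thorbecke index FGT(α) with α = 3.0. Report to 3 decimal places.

0.010

Poor units: 10×$2,800, 11×$3,750 (q = 21 of N = 84).
Shortfall ratios: (4830−2800)/4830 = 0.4203 (×10); (4830−3750)/4830 = 0.2236 (×11).
Raised to α = 3.0: 0.07424 (×10); 0.01118 (×11).
Sum = 0.865392; FGT(3.0) = 0.865392 / 84 = 0.010.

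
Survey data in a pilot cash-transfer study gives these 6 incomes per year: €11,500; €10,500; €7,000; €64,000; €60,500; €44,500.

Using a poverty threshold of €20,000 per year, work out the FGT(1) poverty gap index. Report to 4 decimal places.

0.2583

Incomes under z: €7,000, €10,500, €11,500 (q = 3 of N = 6).
Shortfall ratios: (20000−7000)/20000 = 0.6500; (20000−10500)/20000 = 0.4750; (20000−11500)/20000 = 0.4250.
Sum of shortfalls = 1.550000; P₁ averages over all N: 1.550000 / 6 = 0.2583.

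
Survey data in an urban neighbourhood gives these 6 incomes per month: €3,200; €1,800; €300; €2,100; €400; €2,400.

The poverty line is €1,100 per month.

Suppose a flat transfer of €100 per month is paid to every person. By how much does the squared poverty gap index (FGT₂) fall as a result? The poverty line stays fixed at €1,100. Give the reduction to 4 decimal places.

0.0386

Before: below the line — €300, €400; squared poverty gap index (FGT₂) = 0.155647.
After the €100 transfer: below the line — €400, €500; squared poverty gap index (FGT₂) = 0.117080.
Reduction = 0.155647 − 0.117080 = 0.0386.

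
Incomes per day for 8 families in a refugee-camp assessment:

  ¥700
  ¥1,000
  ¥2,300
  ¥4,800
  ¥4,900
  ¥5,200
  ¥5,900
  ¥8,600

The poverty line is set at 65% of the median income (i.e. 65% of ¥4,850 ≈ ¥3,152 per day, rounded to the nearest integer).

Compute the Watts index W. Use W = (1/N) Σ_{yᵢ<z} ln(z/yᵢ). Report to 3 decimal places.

Below z: ¥700, ¥1,000, ¥2,300 (q = 3 of N = 8).
Log shortfalls: ln(3152/700) = 1.5047; ln(3152/1000) = 1.1480; ln(3152/2300) = 0.3151.
W = 2.967877 / 8 = 0.371.

0.371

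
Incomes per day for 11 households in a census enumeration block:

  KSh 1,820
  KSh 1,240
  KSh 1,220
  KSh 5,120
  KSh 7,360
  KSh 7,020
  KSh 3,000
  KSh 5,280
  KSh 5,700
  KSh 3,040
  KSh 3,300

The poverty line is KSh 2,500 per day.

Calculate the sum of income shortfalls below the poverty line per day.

KSh 3,220

Poor units: KSh 1,220, KSh 1,240, KSh 1,820 (q = 3 of N = 11).
Individual gaps: 2500−1220 = 1280; 2500−1240 = 1260; 2500−1820 = 680.
Aggregate gap = KSh 3,220.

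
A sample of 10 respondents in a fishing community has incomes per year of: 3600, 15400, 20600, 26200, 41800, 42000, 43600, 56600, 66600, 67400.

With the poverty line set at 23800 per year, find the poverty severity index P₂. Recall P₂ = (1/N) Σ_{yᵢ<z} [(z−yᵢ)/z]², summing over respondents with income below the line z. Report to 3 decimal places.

Below z: 3600, 15400, 20600 (q = 3 of N = 10).
Shortfall ratios: (23800−3600)/23800 = 0.8487; (23800−15400)/23800 = 0.3529; (23800−20600)/23800 = 0.1345.
Squared: 0.7204; 0.1246; 0.0181.
Sum = 0.863004; P₂ = 0.863004 / 10 = 0.086.

0.086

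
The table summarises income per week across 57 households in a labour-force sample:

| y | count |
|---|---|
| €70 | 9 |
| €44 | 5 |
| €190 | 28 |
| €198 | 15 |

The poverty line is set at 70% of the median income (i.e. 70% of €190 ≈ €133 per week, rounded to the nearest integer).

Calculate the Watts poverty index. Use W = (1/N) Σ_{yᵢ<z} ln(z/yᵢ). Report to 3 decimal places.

Below the line: 5×€44, 9×€70 (q = 14 of N = 57).
Log shortfalls: ln(133/44) = 1.1062 (×5); ln(133/70) = 0.6419 (×9).
W = 11.307482 / 57 = 0.198.

0.198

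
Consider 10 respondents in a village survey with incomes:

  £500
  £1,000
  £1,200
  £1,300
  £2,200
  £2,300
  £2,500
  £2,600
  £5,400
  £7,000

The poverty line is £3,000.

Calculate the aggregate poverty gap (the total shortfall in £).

Below the line: £500, £1,000, £1,200, £1,300, £2,200, £2,300, £2,500, £2,600 (q = 8 of N = 10).
Individual gaps: 3000−500 = 2500; 3000−1000 = 2000; 3000−1200 = 1800; 3000−1300 = 1700; 3000−2200 = 800; 3000−2300 = 700; 3000−2500 = 500; 3000−2600 = 400.
Aggregate gap = £10,400.

£10,400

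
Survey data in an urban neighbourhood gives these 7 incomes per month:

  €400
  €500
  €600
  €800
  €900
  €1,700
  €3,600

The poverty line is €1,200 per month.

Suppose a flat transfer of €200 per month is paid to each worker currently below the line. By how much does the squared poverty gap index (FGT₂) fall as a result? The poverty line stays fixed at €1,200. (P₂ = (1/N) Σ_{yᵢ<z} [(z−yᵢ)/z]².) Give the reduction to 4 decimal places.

Before: below the line — €400, €500, €600, €800, €900; squared poverty gap index (FGT₂) = 0.172619.
After the €200 transfer: below the line — €600, €700, €800, €1,000, €1,100; squared poverty gap index (FGT₂) = 0.081349.
Reduction = 0.172619 − 0.081349 = 0.0913.

0.0913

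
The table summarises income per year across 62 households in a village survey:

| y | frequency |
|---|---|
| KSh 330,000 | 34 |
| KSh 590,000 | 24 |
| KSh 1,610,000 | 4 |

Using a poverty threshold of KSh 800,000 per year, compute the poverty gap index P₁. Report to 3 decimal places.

Poor units: 34×KSh 330,000, 24×KSh 590,000 (q = 58 of N = 62).
Shortfall ratios: (800000−330000)/800000 = 0.5875 (×34); (800000−590000)/800000 = 0.2625 (×24).
Sum of shortfalls = 26.275000; P₁ averages over all N: 26.275000 / 62 = 0.424.

0.424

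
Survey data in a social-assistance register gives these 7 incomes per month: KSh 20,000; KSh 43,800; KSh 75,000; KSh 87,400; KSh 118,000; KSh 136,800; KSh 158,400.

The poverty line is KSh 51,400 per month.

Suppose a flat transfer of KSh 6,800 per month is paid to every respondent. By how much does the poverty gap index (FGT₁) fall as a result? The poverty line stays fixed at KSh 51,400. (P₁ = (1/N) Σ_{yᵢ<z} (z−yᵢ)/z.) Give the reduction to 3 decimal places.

Before: below the line — KSh 20,000, KSh 43,800; poverty gap index (FGT₁) = 0.10839.
After the KSh 6,800 transfer: below the line — KSh 26,800, KSh 50,600; poverty gap index (FGT₁) = 0.07059.
Reduction = 0.10839 − 0.07059 = 0.038.

0.038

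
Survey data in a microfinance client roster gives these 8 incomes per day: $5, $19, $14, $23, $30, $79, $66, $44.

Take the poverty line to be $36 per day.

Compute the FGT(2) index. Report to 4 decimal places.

0.1870

Poor units: $5, $14, $19, $23, $30 (q = 5 of N = 8).
Shortfall ratios: (36−5)/36 = 0.8611; (36−14)/36 = 0.6111; (36−19)/36 = 0.4722; (36−23)/36 = 0.3611; (36−30)/36 = 0.1667.
Squared: 0.7415; 0.3735; 0.2230; 0.1304; 0.0278.
Sum = 1.496142; P₂ = 1.496142 / 8 = 0.1870.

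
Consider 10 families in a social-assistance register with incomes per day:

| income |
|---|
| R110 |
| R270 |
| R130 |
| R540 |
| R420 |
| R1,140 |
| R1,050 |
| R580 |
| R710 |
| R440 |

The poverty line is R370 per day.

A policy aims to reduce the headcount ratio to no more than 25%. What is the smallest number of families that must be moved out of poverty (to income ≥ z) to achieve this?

Currently q = 3 of N = 10 are below the line (H = 0.300).
A headcount ratio of at most 25% allows at most ⌊0.25 × 10⌋ = 2 poor families.
So at least 3 − 2 = 1 must be lifted.

1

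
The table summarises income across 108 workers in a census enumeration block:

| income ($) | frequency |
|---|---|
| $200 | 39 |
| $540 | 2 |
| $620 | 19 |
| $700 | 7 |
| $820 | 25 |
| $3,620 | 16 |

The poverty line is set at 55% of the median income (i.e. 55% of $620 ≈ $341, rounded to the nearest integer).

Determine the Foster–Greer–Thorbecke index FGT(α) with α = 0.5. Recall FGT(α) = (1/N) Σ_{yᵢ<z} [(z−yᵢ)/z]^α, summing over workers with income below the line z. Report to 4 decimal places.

Incomes under z: 39×$200 (q = 39 of N = 108).
Shortfall ratios: (341−200)/341 = 0.4135 (×39).
Raised to α = 0.5: 0.64303 (×39).
Sum = 25.078235; FGT(0.5) = 25.078235 / 108 = 0.2322.

0.2322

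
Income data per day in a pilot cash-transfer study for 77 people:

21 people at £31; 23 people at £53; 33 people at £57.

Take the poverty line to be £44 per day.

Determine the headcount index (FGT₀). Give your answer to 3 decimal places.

0.273

21 of the 77 people have income below £44.
H = 21/77 = 0.273.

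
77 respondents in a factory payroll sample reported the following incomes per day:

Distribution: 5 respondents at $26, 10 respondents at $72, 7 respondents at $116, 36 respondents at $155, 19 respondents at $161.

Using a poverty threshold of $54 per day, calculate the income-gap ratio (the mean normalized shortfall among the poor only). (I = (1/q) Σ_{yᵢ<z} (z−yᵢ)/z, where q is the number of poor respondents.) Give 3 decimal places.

0.519

Incomes under z: 5×$26 (q = 5 of N = 77).
Relative gaps: 0.5185 (×5); sum = 2.592593.
I averages over the q = 5 poor units only: 2.592593 / 5 = 0.519.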